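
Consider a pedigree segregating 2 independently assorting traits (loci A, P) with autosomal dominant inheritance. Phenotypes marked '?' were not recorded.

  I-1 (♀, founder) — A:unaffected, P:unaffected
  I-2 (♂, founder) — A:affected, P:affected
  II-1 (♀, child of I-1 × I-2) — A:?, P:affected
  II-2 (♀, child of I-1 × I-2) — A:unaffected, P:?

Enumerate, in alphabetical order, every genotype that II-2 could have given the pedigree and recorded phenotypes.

A/I-1 un ·: aa
A/I-2 aff ·: Aa
A/II-1 ? I-1×I-2: aa|Aa
A/II-2 un I-1×I-2: aa
⇒ A over [I-1,I-2,II-1,II-2]: 2 consistent
P/I-1 un ·: pp
P/I-2 aff ·: Pp|PP
P/II-1 aff I-1×I-2: Pp
P/II-2 ? I-1×I-2: pp|Pp
⇒ P over [I-1,I-2,II-1,II-2]: 3 consistent

II-2 ∈ {aa Pp, aa pp}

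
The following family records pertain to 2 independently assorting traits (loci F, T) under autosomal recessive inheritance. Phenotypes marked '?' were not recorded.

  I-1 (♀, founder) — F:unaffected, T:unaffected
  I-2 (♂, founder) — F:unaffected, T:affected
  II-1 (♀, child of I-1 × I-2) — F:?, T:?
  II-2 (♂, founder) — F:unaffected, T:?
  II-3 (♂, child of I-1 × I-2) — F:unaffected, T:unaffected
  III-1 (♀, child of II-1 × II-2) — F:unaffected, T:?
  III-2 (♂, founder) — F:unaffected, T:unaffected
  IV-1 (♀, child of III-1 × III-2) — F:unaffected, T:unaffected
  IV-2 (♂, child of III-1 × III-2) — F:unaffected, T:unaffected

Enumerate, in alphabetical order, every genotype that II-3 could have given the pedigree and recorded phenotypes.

F/I-1 un ·: FF|Ff
F/I-2 un ·: FF|Ff
F/II-1 ? I-1×I-2: FF|Ff|ff
F/II-2 un ·: FF|Ff
F/II-3 un I-1×I-2: FF|Ff
F/III-1 un II-1×II-2: FF|Ff
F/III-2 un ·: FF|Ff
F/IV-1 un III-1×III-2: FF|Ff
F/IV-2 un III-1×III-2: FF|Ff
⇒ F over [I-1,I-2,II-1,II-2,II-3,III-1,III-2,IV-1,IV-2]: 314 consistent
T/I-1 un ·: TT|Tt
T/I-2 aff ·: tt
T/II-1 ? I-1×I-2: Tt|tt
T/II-2 ? ·: TT|Tt|tt
T/II-3 un I-1×I-2: Tt
T/III-1 ? II-1×II-2: TT|Tt|tt
T/III-2 un ·: TT|Tt
T/IV-1 un III-1×III-2: TT|Tt
T/IV-2 un III-1×III-2: TT|Tt
⇒ T over [I-1,I-2,II-1,II-2,II-3,III-1,III-2,IV-1,IV-2]: 96 consistent

II-3 ∈ {FF Tt, Ff Tt}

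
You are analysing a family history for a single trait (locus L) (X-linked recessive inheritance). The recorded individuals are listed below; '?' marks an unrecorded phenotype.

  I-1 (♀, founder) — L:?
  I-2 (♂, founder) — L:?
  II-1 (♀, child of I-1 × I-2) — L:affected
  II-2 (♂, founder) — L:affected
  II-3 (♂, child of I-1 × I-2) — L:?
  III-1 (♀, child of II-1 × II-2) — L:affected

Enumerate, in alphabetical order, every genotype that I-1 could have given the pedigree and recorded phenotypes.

L/I-1 ? ·: X^LX^l|X^lX^l
L/I-2 ? ·: X^lY
L/II-1 aff I-1×I-2: X^lX^l
L/II-2 aff ·: X^lY
L/II-3 ? I-1×I-2: X^LY|X^lY
L/III-1 aff II-1×II-2: X^lX^l
⇒ L over [I-1,I-2,II-1,II-2,II-3,III-1]: 3 consistent

I-1 ∈ {X^LX^l, X^lX^l}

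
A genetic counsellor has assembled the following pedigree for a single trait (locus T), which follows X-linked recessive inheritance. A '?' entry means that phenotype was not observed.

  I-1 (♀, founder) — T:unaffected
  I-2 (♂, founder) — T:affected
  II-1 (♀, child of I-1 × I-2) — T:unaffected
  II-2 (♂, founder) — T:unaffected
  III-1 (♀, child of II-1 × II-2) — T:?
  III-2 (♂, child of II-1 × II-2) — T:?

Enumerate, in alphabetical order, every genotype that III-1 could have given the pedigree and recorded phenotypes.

T/I-1 un ·: X^TX^T|X^TX^t
T/I-2 aff ·: X^tY
T/II-1 un I-1×I-2: X^TX^t
T/II-2 un ·: X^TY
T/III-1 ? II-1×II-2: X^TX^T|X^TX^t
T/III-2 ? II-1×II-2: X^TY|X^tY
⇒ T over [I-1,I-2,II-1,II-2,III-1,III-2]: 8 consistent

III-1 ∈ {X^TX^T, X^TX^t}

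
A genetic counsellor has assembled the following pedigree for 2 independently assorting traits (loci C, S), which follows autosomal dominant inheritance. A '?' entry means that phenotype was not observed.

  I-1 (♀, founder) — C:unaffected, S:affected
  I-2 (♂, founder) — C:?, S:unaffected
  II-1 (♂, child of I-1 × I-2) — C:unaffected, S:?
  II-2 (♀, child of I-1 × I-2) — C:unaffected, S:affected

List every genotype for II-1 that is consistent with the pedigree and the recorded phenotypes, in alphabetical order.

II-1 ∈ {cc Ss, cc ss}

C/I-1 un ·: cc
C/I-2 ? ·: cc|Cc
C/II-1 un I-1×I-2: cc
C/II-2 un I-1×I-2: cc
⇒ C over [I-1,I-2,II-1,II-2]: 2 consistent
S/I-1 aff ·: Ss|SS
S/I-2 un ·: ss
S/II-1 ? I-1×I-2: ss|Ss
S/II-2 aff I-1×I-2: Ss
⇒ S over [I-1,I-2,II-1,II-2]: 3 consistent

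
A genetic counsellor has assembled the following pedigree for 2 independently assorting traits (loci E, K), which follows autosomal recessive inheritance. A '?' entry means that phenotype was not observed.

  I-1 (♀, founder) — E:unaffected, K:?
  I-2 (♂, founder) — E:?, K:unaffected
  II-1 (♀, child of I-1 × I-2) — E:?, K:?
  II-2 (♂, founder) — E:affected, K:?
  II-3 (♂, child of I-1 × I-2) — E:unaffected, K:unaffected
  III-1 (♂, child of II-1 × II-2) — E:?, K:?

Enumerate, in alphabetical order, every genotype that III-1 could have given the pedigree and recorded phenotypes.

E/I-1 un ·: EE|Ee
E/I-2 ? ·: EE|Ee|ee
E/II-1 ? I-1×I-2: EE|Ee|ee
E/II-2 aff ·: ee
E/II-3 un I-1×I-2: EE|Ee
E/III-1 ? II-1×II-2: Ee|ee
⇒ E over [I-1,I-2,II-1,II-2,II-3,III-1]: 26 consistent
K/I-1 ? ·: KK|Kk|kk
K/I-2 un ·: KK|Kk
K/II-1 ? I-1×I-2: KK|Kk|kk
K/II-2 ? ·: KK|Kk|kk
K/II-3 un I-1×I-2: KK|Kk
K/III-1 ? II-1×II-2: KK|Kk|kk
⇒ K over [I-1,I-2,II-1,II-2,II-3,III-1]: 96 consistent

III-1 ∈ {Ee KK, Ee Kk, Ee kk, ee KK, ee Kk, ee kk}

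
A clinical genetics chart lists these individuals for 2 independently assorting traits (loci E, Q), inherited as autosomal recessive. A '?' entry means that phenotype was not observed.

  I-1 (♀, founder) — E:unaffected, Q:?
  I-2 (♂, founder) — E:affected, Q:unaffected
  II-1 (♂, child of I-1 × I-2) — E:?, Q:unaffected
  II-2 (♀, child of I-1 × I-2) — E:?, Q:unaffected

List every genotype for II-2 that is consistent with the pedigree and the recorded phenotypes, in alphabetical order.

E/I-1 un ·: EE|Ee
E/I-2 aff ·: ee
E/II-1 ? I-1×I-2: Ee|ee
E/II-2 ? I-1×I-2: Ee|ee
⇒ E over [I-1,I-2,II-1,II-2]: 5 consistent
Q/I-1 ? ·: QQ|Qq|qq
Q/I-2 un ·: QQ|Qq
Q/II-1 un I-1×I-2: QQ|Qq
Q/II-2 un I-1×I-2: QQ|Qq
⇒ Q over [I-1,I-2,II-1,II-2]: 15 consistent

II-2 ∈ {Ee QQ, Ee Qq, ee QQ, ee Qq}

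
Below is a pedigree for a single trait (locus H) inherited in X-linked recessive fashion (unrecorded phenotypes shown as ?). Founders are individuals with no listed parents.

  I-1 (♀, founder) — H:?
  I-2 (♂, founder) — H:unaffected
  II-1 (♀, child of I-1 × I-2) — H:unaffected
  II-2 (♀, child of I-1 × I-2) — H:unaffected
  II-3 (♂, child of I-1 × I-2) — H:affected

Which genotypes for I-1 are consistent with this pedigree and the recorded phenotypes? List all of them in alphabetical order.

I-1 ∈ {X^HX^h, X^hX^h}

H/I-1 ? ·: X^HX^h|X^hX^h
H/I-2 un ·: X^HY
H/II-1 un I-1×I-2: X^HX^H|X^HX^h
H/II-2 un I-1×I-2: X^HX^H|X^HX^h
H/II-3 aff I-1×I-2: X^hY
⇒ H over [I-1,I-2,II-1,II-2,II-3]: 5 consistent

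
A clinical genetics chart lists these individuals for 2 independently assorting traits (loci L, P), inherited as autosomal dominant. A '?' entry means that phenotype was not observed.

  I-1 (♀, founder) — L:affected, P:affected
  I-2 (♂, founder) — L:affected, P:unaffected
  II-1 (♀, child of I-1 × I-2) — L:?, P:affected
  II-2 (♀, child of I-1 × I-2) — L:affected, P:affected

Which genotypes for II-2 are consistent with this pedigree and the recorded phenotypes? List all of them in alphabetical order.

L/I-1 aff ·: Ll|LL
L/I-2 aff ·: Ll|LL
L/II-1 ? I-1×I-2: ll|Ll|LL
L/II-2 aff I-1×I-2: Ll|LL
⇒ L over [I-1,I-2,II-1,II-2]: 15 consistent
P/I-1 aff ·: Pp|PP
P/I-2 un ·: pp
P/II-1 aff I-1×I-2: Pp
P/II-2 aff I-1×I-2: Pp
⇒ P over [I-1,I-2,II-1,II-2]: 2 consistent

II-2 ∈ {LL Pp, Ll Pp}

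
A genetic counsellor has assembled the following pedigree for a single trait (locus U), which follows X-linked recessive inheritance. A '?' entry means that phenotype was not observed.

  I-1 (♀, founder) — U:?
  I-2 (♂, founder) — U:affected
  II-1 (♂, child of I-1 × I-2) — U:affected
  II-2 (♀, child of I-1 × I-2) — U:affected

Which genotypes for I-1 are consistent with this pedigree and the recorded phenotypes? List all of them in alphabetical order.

U/I-1 ? ·: X^UX^u|X^uX^u
U/I-2 aff ·: X^uY
U/II-1 aff I-1×I-2: X^uY
U/II-2 aff I-1×I-2: X^uX^u
⇒ U over [I-1,I-2,II-1,II-2]: 2 consistent

I-1 ∈ {X^UX^u, X^uX^u}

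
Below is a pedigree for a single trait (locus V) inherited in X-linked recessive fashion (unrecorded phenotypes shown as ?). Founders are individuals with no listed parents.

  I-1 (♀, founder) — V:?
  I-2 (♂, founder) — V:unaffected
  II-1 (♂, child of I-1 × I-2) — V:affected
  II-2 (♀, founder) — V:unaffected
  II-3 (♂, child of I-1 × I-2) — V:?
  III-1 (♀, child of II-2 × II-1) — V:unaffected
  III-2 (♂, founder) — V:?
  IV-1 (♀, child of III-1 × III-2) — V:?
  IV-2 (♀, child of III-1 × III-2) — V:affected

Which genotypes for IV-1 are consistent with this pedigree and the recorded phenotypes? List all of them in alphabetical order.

V/I-1 ? ·: X^VX^v|X^vX^v
V/I-2 un ·: X^VY
V/II-1 aff I-1×I-2: X^vY
V/II-2 un ·: X^VX^V|X^VX^v
V/II-3 ? I-1×I-2: X^VY|X^vY
V/III-1 un II-2×II-1: X^VX^v
V/III-2 ? ·: X^vY
V/IV-1 ? III-1×III-2: X^VX^v|X^vX^v
V/IV-2 aff III-1×III-2: X^vX^v
⇒ V over [I-1,I-2,II-1,II-2,II-3,III-1,III-2,IV-1,IV-2]: 12 consistent

IV-1 ∈ {X^VX^v, X^vX^v}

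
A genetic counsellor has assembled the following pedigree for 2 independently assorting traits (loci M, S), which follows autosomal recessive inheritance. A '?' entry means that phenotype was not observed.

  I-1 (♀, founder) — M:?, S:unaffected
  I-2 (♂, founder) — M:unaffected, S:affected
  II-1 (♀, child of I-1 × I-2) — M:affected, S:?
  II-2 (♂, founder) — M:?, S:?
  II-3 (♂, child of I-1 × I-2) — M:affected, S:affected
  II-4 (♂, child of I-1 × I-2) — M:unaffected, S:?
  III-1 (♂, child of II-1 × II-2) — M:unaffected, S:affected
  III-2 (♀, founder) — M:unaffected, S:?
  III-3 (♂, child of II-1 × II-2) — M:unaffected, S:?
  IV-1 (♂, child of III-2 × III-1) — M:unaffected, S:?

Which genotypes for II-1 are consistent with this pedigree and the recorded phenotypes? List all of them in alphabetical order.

II-1 ∈ {mm Ss, mm ss}

M/I-1 ? ·: Mm|mm
M/I-2 un ·: Mm
M/II-1 aff I-1×I-2: mm
M/II-2 ? ·: MM|Mm
M/II-3 aff I-1×I-2: mm
M/II-4 un I-1×I-2: MM|Mm
M/III-1 un II-1×II-2: Mm
M/III-2 un ·: MM|Mm
M/III-3 un II-1×II-2: Mm
M/IV-1 un III-2×III-1: MM|Mm
⇒ M over [I-1,I-2,II-1,II-2,II-3,II-4,III-1,III-2,III-3,IV-1]: 24 consistent
S/I-1 un ·: Ss
S/I-2 aff ·: ss
S/II-1 ? I-1×I-2: Ss|ss
S/II-2 ? ·: Ss|ss
S/II-3 aff I-1×I-2: ss
S/II-4 ? I-1×I-2: Ss|ss
S/III-1 aff II-1×II-2: ss
S/III-2 ? ·: SS|Ss|ss
S/III-3 ? II-1×II-2: SS|Ss|ss
S/IV-1 ? III-2×III-1: Ss|ss
⇒ S over [I-1,I-2,II-1,II-2,II-3,II-4,III-1,III-2,III-3,IV-1]: 64 consistent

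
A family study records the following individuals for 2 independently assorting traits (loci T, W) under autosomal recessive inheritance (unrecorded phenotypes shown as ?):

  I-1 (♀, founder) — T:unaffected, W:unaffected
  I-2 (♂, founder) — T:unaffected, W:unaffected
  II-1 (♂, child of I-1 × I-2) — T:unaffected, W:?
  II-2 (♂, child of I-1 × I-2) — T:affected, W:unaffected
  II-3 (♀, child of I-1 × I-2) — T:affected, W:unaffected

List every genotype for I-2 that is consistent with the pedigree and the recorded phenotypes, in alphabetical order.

T/I-1 un ·: Tt
T/I-2 un ·: Tt
T/II-1 un I-1×I-2: TT|Tt
T/II-2 aff I-1×I-2: tt
T/II-3 aff I-1×I-2: tt
⇒ T over [I-1,I-2,II-1,II-2,II-3]: 2 consistent
W/I-1 un ·: WW|Ww
W/I-2 un ·: WW|Ww
W/II-1 ? I-1×I-2: WW|Ww|ww
W/II-2 un I-1×I-2: WW|Ww
W/II-3 un I-1×I-2: WW|Ww
⇒ W over [I-1,I-2,II-1,II-2,II-3]: 29 consistent

I-2 ∈ {Tt WW, Tt Ww}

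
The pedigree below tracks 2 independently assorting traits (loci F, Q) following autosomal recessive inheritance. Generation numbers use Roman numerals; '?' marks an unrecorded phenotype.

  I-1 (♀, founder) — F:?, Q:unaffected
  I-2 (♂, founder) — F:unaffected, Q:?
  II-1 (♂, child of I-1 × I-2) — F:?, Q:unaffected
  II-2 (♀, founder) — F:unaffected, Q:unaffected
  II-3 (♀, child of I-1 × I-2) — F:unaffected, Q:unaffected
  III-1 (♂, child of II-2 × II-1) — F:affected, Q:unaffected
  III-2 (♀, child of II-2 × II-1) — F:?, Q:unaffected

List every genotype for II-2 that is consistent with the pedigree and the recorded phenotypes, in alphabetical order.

F/I-1 ? ·: FF|Ff|ff
F/I-2 un ·: FF|Ff
F/II-1 ? I-1×I-2: Ff|ff
F/II-2 un ·: Ff
F/II-3 un I-1×I-2: FF|Ff
F/III-1 aff II-2×II-1: ff
F/III-2 ? II-2×II-1: FF|Ff|ff
⇒ F over [I-1,I-2,II-1,II-2,II-3,III-1,III-2]: 30 consistent
Q/I-1 un ·: QQ|Qq
Q/I-2 ? ·: QQ|Qq|qq
Q/II-1 un I-1×I-2: QQ|Qq
Q/II-2 un ·: QQ|Qq
Q/II-3 un I-1×I-2: QQ|Qq
Q/III-1 un II-2×II-1: QQ|Qq
Q/III-2 un II-2×II-1: QQ|Qq
⇒ Q over [I-1,I-2,II-1,II-2,II-3,III-1,III-2]: 99 consistent

II-2 ∈ {Ff QQ, Ff Qq}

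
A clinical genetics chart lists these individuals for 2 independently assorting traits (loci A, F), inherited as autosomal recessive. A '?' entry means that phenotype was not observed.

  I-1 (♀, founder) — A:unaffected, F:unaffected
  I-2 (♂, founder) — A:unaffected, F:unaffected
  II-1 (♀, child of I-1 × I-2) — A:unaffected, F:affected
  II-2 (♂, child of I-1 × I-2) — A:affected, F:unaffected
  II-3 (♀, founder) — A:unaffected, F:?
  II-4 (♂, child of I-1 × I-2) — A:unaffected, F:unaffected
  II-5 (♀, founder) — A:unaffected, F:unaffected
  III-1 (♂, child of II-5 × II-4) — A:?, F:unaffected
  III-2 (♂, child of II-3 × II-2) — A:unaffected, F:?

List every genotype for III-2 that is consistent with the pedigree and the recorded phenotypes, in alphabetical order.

A/I-1 un ·: Aa
A/I-2 un ·: Aa
A/II-1 un I-1×I-2: AA|Aa
A/II-2 aff I-1×I-2: aa
A/II-3 un ·: AA|Aa
A/II-4 un I-1×I-2: AA|Aa
A/II-5 un ·: AA|Aa
A/III-1 ? II-5×II-4: AA|Aa|aa
A/III-2 un II-3×II-2: Aa
⇒ A over [I-1,I-2,II-1,II-2,II-3,II-4,II-5,III-1,III-2]: 32 consistent
F/I-1 un ·: Ff
F/I-2 un ·: Ff
F/II-1 aff I-1×I-2: ff
F/II-2 un I-1×I-2: FF|Ff
F/II-3 ? ·: FF|Ff|ff
F/II-4 un I-1×I-2: FF|Ff
F/II-5 un ·: FF|Ff
F/III-1 un II-5×II-4: FF|Ff
F/III-2 ? II-3×II-2: FF|Ff|ff
⇒ F over [I-1,I-2,II-1,II-2,II-3,II-4,II-5,III-1,III-2]: 77 consistent

III-2 ∈ {Aa FF, Aa Ff, Aa ff}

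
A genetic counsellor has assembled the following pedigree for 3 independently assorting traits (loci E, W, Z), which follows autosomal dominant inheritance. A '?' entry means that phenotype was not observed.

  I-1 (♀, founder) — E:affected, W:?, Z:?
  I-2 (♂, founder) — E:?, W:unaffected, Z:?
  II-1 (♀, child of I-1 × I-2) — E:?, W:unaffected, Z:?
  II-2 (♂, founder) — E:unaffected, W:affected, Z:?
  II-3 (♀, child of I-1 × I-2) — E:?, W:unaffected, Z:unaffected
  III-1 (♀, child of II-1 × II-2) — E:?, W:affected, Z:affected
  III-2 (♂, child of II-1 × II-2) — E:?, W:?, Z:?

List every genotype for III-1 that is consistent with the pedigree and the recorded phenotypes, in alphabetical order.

E/I-1 aff ·: Ee|EE
E/I-2 ? ·: ee|Ee|EE
E/II-1 ? I-1×I-2: ee|Ee|EE
E/II-2 un ·: ee
E/II-3 ? I-1×I-2: ee|Ee|EE
E/III-1 ? II-1×II-2: ee|Ee
E/III-2 ? II-1×II-2: ee|Ee
⇒ E over [I-1,I-2,II-1,II-2,II-3,III-1,III-2]: 53 consistent
W/I-1 ? ·: ww|Ww
W/I-2 un ·: ww
W/II-1 un I-1×I-2: ww
W/II-2 aff ·: Ww|WW
W/II-3 un I-1×I-2: ww
W/III-1 aff II-1×II-2: Ww
W/III-2 ? II-1×II-2: ww|Ww
⇒ W over [I-1,I-2,II-1,II-2,II-3,III-1,III-2]: 6 consistent
Z/I-1 ? ·: zz|Zz
Z/I-2 ? ·: zz|Zz
Z/II-1 ? I-1×I-2: zz|Zz|ZZ
Z/II-2 ? ·: zz|Zz|ZZ
Z/II-3 un I-1×I-2: zz
Z/III-1 aff II-1×II-2: Zz|ZZ
Z/III-2 ? II-1×II-2: zz|Zz|ZZ
⇒ Z over [I-1,I-2,II-1,II-2,II-3,III-1,III-2]: 54 consistent

III-1 ∈ {Ee Ww ZZ, Ee Ww Zz, ee Ww ZZ, ee Ww Zz}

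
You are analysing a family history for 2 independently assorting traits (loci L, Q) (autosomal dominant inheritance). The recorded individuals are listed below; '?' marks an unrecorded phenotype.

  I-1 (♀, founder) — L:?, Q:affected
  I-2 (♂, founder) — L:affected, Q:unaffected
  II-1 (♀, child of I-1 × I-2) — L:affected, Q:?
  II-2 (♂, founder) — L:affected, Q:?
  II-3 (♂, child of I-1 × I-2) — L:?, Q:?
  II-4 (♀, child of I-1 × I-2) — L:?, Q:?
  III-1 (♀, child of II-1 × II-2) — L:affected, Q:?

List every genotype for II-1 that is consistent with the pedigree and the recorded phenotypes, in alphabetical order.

L/I-1 ? ·: ll|Ll|LL
L/I-2 aff ·: Ll|LL
L/II-1 aff I-1×I-2: Ll|LL
L/II-2 aff ·: Ll|LL
L/II-3 ? I-1×I-2: ll|Ll|LL
L/II-4 ? I-1×I-2: ll|Ll|LL
L/III-1 aff II-1×II-2: Ll|LL
⇒ L over [I-1,I-2,II-1,II-2,II-3,II-4,III-1]: 142 consistent
Q/I-1 aff ·: Qq|QQ
Q/I-2 un ·: qq
Q/II-1 ? I-1×I-2: qq|Qq
Q/II-2 ? ·: qq|Qq|QQ
Q/II-3 ? I-1×I-2: qq|Qq
Q/II-4 ? I-1×I-2: qq|Qq
Q/III-1 ? II-1×II-2: qq|Qq|QQ
⇒ Q over [I-1,I-2,II-1,II-2,II-3,II-4,III-1]: 51 consistent

II-1 ∈ {LL Qq, LL qq, Ll Qq, Ll qq}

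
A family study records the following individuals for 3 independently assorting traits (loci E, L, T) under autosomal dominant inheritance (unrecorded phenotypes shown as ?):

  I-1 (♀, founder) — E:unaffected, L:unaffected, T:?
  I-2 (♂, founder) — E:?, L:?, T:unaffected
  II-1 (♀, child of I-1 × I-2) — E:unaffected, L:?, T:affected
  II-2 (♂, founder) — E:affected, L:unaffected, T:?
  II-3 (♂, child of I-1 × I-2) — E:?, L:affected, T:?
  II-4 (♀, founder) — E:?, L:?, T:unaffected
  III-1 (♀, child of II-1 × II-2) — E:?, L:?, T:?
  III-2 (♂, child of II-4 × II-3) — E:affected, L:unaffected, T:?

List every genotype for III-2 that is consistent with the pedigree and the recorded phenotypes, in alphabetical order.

E/I-1 un ·: ee
E/I-2 ? ·: ee|Ee
E/II-1 un I-1×I-2: ee
E/II-2 aff ·: Ee|EE
E/II-3 ? I-1×I-2: ee|Ee
E/II-4 ? ·: ee|Ee|EE
E/III-1 ? II-1×II-2: ee|Ee
E/III-2 aff II-4×II-3: Ee|EE
⇒ E over [I-1,I-2,II-1,II-2,II-3,II-4,III-1,III-2]: 27 consistent
L/I-1 un ·: ll
L/I-2 ? ·: Ll|LL
L/II-1 ? I-1×I-2: ll|Ll
L/II-2 un ·: ll
L/II-3 aff I-1×I-2: Ll
L/II-4 ? ·: ll|Ll
L/III-1 ? II-1×II-2: ll|Ll
L/III-2 un II-4×II-3: ll
⇒ L over [I-1,I-2,II-1,II-2,II-3,II-4,III-1,III-2]: 10 consistent
T/I-1 ? ·: Tt|TT
T/I-2 un ·: tt
T/II-1 aff I-1×I-2: Tt
T/II-2 ? ·: tt|Tt|TT
T/II-3 ? I-1×I-2: tt|Tt
T/II-4 un ·: tt
T/III-1 ? II-1×II-2: tt|Tt|TT
T/III-2 ? II-4×II-3: tt|Tt
⇒ T over [I-1,I-2,II-1,II-2,II-3,II-4,III-1,III-2]: 35 consistent

III-2 ∈ {EE ll Tt, EE ll tt, Ee ll Tt, Ee ll tt}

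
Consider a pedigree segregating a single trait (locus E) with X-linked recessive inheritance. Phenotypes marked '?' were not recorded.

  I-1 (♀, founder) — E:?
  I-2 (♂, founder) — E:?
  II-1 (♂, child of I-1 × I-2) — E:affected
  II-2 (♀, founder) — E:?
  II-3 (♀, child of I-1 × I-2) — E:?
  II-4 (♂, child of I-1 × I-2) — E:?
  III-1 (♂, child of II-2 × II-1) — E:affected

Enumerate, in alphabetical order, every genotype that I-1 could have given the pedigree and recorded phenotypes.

I-1 ∈ {X^EX^e, X^eX^e}

E/I-1 ? ·: X^EX^e|X^eX^e
E/I-2 ? ·: X^EY|X^eY
E/II-1 aff I-1×I-2: X^eY
E/II-2 ? ·: X^EX^e|X^eX^e
E/II-3 ? I-1×I-2: X^EX^E|X^EX^e|X^eX^e
E/II-4 ? I-1×I-2: X^EY|X^eY
E/III-1 aff II-2×II-1: X^eY
⇒ E over [I-1,I-2,II-1,II-2,II-3,II-4,III-1]: 20 consistent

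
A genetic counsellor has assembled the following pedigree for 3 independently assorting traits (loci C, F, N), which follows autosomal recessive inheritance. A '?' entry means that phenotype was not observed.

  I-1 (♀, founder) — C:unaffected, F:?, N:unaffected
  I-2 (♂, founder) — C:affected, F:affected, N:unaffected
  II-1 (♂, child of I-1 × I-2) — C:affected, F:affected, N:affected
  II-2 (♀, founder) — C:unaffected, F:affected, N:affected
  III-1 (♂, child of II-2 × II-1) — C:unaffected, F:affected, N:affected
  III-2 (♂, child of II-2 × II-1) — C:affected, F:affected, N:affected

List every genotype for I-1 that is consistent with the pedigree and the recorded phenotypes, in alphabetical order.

I-1 ∈ {Cc Ff Nn, Cc ff Nn}

C/I-1 un ·: Cc
C/I-2 aff ·: cc
C/II-1 aff I-1×I-2: cc
C/II-2 un ·: Cc
C/III-1 un II-2×II-1: Cc
C/III-2 aff II-2×II-1: cc
⇒ C over [I-1,I-2,II-1,II-2,III-1,III-2]: 1 consistent
F/I-1 ? ·: Ff|ff
F/I-2 aff ·: ff
F/II-1 aff I-1×I-2: ff
F/II-2 aff ·: ff
F/III-1 aff II-2×II-1: ff
F/III-2 aff II-2×II-1: ff
⇒ F over [I-1,I-2,II-1,II-2,III-1,III-2]: 2 consistent
N/I-1 un ·: Nn
N/I-2 un ·: Nn
N/II-1 aff I-1×I-2: nn
N/II-2 aff ·: nn
N/III-1 aff II-2×II-1: nn
N/III-2 aff II-2×II-1: nn
⇒ N over [I-1,I-2,II-1,II-2,III-1,III-2]: 1 consistent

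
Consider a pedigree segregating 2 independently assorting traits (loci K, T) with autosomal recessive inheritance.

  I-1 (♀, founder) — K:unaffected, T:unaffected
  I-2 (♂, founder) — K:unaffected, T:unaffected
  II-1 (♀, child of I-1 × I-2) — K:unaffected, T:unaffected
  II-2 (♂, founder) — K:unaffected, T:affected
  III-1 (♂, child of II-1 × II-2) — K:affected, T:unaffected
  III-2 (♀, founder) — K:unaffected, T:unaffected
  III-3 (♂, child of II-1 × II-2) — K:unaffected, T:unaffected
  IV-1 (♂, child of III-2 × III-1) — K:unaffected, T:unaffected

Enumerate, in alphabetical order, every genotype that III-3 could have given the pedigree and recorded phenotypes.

K/I-1 un ·: KK|Kk
K/I-2 un ·: KK|Kk
K/II-1 un I-1×I-2: Kk
K/II-2 un ·: Kk
K/III-1 aff II-1×II-2: kk
K/III-2 un ·: KK|Kk
K/III-3 un II-1×II-2: KK|Kk
K/IV-1 un III-2×III-1: Kk
⇒ K over [I-1,I-2,II-1,II-2,III-1,III-2,III-3,IV-1]: 12 consistent
T/I-1 un ·: TT|Tt
T/I-2 un ·: TT|Tt
T/II-1 un I-1×I-2: TT|Tt
T/II-2 aff ·: tt
T/III-1 un II-1×II-2: Tt
T/III-2 un ·: TT|Tt
T/III-3 un II-1×II-2: Tt
T/IV-1 un III-2×III-1: TT|Tt
⇒ T over [I-1,I-2,II-1,II-2,III-1,III-2,III-3,IV-1]: 28 consistent

III-3 ∈ {KK Tt, Kk Tt}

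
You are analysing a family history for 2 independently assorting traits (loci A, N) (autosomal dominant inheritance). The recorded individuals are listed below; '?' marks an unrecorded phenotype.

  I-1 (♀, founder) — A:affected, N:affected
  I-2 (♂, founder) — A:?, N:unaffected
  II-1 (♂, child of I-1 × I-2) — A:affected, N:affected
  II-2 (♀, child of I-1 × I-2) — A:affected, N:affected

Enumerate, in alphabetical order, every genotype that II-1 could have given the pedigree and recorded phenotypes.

II-1 ∈ {AA Nn, Aa Nn}

A/I-1 aff ·: Aa|AA
A/I-2 ? ·: aa|Aa|AA
A/II-1 aff I-1×I-2: Aa|AA
A/II-2 aff I-1×I-2: Aa|AA
⇒ A over [I-1,I-2,II-1,II-2]: 15 consistent
N/I-1 aff ·: Nn|NN
N/I-2 un ·: nn
N/II-1 aff I-1×I-2: Nn
N/II-2 aff I-1×I-2: Nn
⇒ N over [I-1,I-2,II-1,II-2]: 2 consistent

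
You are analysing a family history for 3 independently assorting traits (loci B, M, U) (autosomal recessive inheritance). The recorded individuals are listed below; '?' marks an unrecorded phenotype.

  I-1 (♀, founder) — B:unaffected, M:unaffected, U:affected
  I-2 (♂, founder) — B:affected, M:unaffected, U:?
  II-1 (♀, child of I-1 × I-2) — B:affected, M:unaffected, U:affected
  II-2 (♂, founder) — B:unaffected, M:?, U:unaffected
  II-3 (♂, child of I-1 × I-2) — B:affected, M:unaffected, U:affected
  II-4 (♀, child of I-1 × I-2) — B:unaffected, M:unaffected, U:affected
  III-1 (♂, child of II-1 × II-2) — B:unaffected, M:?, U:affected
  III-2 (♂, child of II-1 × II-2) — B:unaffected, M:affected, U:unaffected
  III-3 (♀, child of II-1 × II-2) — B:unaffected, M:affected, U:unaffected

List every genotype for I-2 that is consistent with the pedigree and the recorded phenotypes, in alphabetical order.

B/I-1 un ·: Bb
B/I-2 aff ·: bb
B/II-1 aff I-1×I-2: bb
B/II-2 un ·: BB|Bb
B/II-3 aff I-1×I-2: bb
B/II-4 un I-1×I-2: Bb
B/III-1 un II-1×II-2: Bb
B/III-2 un II-1×II-2: Bb
B/III-3 un II-1×II-2: Bb
⇒ B over [I-1,I-2,II-1,II-2,II-3,II-4,III-1,III-2,III-3]: 2 consistent
M/I-1 un ·: MM|Mm
M/I-2 un ·: MM|Mm
M/II-1 un I-1×I-2: Mm
M/II-2 ? ·: Mm|mm
M/II-3 un I-1×I-2: MM|Mm
M/II-4 un I-1×I-2: MM|Mm
M/III-1 ? II-1×II-2: MM|Mm|mm
M/III-2 aff II-1×II-2: mm
M/III-3 aff II-1×II-2: mm
⇒ M over [I-1,I-2,II-1,II-2,II-3,II-4,III-1,III-2,III-3]: 60 consistent
U/I-1 aff ·: uu
U/I-2 ? ·: Uu|uu
U/II-1 aff I-1×I-2: uu
U/II-2 un ·: Uu
U/II-3 aff I-1×I-2: uu
U/II-4 aff I-1×I-2: uu
U/III-1 aff II-1×II-2: uu
U/III-2 un II-1×II-2: Uu
U/III-3 un II-1×II-2: Uu
⇒ U over [I-1,I-2,II-1,II-2,II-3,II-4,III-1,III-2,III-3]: 2 consistent

I-2 ∈ {bb MM Uu, bb MM uu, bb Mm Uu, bb Mm uu}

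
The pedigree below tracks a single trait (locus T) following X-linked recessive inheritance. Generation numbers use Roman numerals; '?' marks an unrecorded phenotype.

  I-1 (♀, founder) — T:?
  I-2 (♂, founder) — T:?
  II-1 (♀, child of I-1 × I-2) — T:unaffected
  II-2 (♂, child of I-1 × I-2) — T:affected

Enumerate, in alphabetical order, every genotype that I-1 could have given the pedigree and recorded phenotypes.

I-1 ∈ {X^TX^t, X^tX^t}

T/I-1 ? ·: X^TX^t|X^tX^t
T/I-2 ? ·: X^TY|X^tY
T/II-1 un I-1×I-2: X^TX^T|X^TX^t
T/II-2 aff I-1×I-2: X^tY
⇒ T over [I-1,I-2,II-1,II-2]: 4 consistent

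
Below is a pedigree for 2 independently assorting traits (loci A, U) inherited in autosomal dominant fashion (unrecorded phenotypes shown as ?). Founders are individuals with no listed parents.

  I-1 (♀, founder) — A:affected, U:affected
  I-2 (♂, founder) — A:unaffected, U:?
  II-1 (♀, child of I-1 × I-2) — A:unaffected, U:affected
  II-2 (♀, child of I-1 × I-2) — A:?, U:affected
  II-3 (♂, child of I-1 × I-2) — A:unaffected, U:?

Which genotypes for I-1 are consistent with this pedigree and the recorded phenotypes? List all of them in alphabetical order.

A/I-1 aff ·: Aa
A/I-2 un ·: aa
A/II-1 un I-1×I-2: aa
A/II-2 ? I-1×I-2: aa|Aa
A/II-3 un I-1×I-2: aa
⇒ A over [I-1,I-2,II-1,II-2,II-3]: 2 consistent
U/I-1 aff ·: Uu|UU
U/I-2 ? ·: uu|Uu|UU
U/II-1 aff I-1×I-2: Uu|UU
U/II-2 aff I-1×I-2: Uu|UU
U/II-3 ? I-1×I-2: uu|Uu|UU
⇒ U over [I-1,I-2,II-1,II-2,II-3]: 32 consistent

I-1 ∈ {Aa UU, Aa Uu}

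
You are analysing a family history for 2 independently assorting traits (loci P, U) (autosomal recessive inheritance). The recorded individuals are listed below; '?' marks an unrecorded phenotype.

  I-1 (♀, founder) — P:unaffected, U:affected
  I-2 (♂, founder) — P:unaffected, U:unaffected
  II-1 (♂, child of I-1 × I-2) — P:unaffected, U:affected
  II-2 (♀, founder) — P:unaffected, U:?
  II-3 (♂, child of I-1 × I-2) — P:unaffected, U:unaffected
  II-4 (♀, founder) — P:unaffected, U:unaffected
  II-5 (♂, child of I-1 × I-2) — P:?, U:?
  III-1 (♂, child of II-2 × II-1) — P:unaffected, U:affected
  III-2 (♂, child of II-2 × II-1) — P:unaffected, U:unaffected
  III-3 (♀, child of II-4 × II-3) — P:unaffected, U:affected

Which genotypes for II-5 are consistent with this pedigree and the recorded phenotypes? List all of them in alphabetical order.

P/I-1 un ·: PP|Pp
P/I-2 un ·: PP|Pp
P/II-1 un I-1×I-2: PP|Pp
P/II-2 un ·: PP|Pp
P/II-3 un I-1×I-2: PP|Pp
P/II-4 un ·: PP|Pp
P/II-5 ? I-1×I-2: PP|Pp|pp
P/III-1 un II-2×II-1: PP|Pp
P/III-2 un II-2×II-1: PP|Pp
P/III-3 un II-4×II-3: PP|Pp
⇒ P over [I-1,I-2,II-1,II-2,II-3,II-4,II-5,III-1,III-2,III-3]: 652 consistent
U/I-1 aff ·: uu
U/I-2 un ·: Uu
U/II-1 aff I-1×I-2: uu
U/II-2 ? ·: Uu
U/II-3 un I-1×I-2: Uu
U/II-4 un ·: Uu
U/II-5 ? I-1×I-2: Uu|uu
U/III-1 aff II-2×II-1: uu
U/III-2 un II-2×II-1: Uu
U/III-3 aff II-4×II-3: uu
⇒ U over [I-1,I-2,II-1,II-2,II-3,II-4,II-5,III-1,III-2,III-3]: 2 consistent

II-5 ∈ {PP Uu, PP uu, Pp Uu, Pp uu, pp Uu, pp uu}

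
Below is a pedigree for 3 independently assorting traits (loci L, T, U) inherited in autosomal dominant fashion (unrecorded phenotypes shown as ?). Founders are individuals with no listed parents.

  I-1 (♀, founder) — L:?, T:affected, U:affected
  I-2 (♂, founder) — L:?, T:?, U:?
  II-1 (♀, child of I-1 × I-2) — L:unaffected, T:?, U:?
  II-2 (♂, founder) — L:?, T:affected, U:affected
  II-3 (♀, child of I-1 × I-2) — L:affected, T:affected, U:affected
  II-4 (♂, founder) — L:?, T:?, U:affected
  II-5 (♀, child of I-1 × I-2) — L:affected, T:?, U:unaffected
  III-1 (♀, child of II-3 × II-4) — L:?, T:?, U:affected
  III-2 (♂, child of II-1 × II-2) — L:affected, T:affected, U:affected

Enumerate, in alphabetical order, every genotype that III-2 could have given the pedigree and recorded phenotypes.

III-2 ∈ {Ll TT UU, Ll TT Uu, Ll Tt UU, Ll Tt Uu}

L/I-1 ? ·: ll|Ll
L/I-2 ? ·: ll|Ll
L/II-1 un I-1×I-2: ll
L/II-2 ? ·: Ll|LL
L/II-3 aff I-1×I-2: Ll|LL
L/II-4 ? ·: ll|Ll|LL
L/II-5 aff I-1×I-2: Ll|LL
L/III-1 ? II-3×II-4: ll|Ll|LL
L/III-2 aff II-1×II-2: Ll
⇒ L over [I-1,I-2,II-1,II-2,II-3,II-4,II-5,III-1,III-2]: 72 consistent
T/I-1 aff ·: Tt|TT
T/I-2 ? ·: tt|Tt|TT
T/II-1 ? I-1×I-2: tt|Tt|TT
T/II-2 aff ·: Tt|TT
T/II-3 aff I-1×I-2: Tt|TT
T/II-4 ? ·: tt|Tt|TT
T/II-5 ? I-1×I-2: tt|Tt|TT
T/III-1 ? II-3×II-4: tt|Tt|TT
T/III-2 aff II-1×II-2: Tt|TT
⇒ T over [I-1,I-2,II-1,II-2,II-3,II-4,II-5,III-1,III-2]: 729 consistent
U/I-1 aff ·: Uu
U/I-2 ? ·: uu|Uu
U/II-1 ? I-1×I-2: uu|Uu|UU
U/II-2 aff ·: Uu|UU
U/II-3 aff I-1×I-2: Uu|UU
U/II-4 aff ·: Uu|UU
U/II-5 un I-1×I-2: uu
U/III-1 aff II-3×II-4: Uu|UU
U/III-2 aff II-1×II-2: Uu|UU
⇒ U over [I-1,I-2,II-1,II-2,II-3,II-4,II-5,III-1,III-2]: 87 consistent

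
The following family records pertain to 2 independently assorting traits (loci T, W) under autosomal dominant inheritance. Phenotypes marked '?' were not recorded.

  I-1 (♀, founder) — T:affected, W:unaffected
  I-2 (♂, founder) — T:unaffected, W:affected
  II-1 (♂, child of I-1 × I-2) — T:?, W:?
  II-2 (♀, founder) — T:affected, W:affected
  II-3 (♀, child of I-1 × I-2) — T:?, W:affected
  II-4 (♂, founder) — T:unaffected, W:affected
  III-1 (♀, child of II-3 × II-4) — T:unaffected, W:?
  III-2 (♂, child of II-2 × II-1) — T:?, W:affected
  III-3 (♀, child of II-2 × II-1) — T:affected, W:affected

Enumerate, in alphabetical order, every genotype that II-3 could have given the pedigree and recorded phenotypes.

T/I-1 aff ·: Tt|TT
T/I-2 un ·: tt
T/II-1 ? I-1×I-2: tt|Tt
T/II-2 aff ·: Tt|TT
T/II-3 ? I-1×I-2: tt|Tt
T/II-4 un ·: tt
T/III-1 un II-3×II-4: tt
T/III-2 ? II-2×II-1: tt|Tt|TT
T/III-3 aff II-2×II-1: Tt|TT
⇒ T over [I-1,I-2,II-1,II-2,II-3,II-4,III-1,III-2,III-3]: 36 consistent
W/I-1 un ·: ww
W/I-2 aff ·: Ww|WW
W/II-1 ? I-1×I-2: ww|Ww
W/II-2 aff ·: Ww|WW
W/II-3 aff I-1×I-2: Ww
W/II-4 aff ·: Ww|WW
W/III-1 ? II-3×II-4: ww|Ww|WW
W/III-2 aff II-2×II-1: Ww|WW
W/III-3 aff II-2×II-1: Ww|WW
⇒ W over [I-1,I-2,II-1,II-2,II-3,II-4,III-1,III-2,III-3]: 90 consistent

II-3 ∈ {Tt Ww, tt Ww}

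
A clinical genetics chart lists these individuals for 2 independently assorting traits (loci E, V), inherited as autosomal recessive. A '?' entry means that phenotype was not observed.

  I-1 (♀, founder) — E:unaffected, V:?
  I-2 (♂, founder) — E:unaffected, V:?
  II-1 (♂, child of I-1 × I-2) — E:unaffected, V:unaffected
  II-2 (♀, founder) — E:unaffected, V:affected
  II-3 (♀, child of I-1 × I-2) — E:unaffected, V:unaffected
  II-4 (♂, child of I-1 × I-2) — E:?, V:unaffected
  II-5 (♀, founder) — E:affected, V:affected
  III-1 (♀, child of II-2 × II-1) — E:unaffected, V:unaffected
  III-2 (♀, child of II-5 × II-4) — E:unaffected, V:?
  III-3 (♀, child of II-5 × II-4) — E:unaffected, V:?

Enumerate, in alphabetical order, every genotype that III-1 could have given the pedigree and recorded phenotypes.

III-1 ∈ {EE Vv, Ee Vv}

E/I-1 un ·: EE|Ee
E/I-2 un ·: EE|Ee
E/II-1 un I-1×I-2: EE|Ee
E/II-2 un ·: EE|Ee
E/II-3 un I-1×I-2: EE|Ee
E/II-4 ? I-1×I-2: EE|Ee
E/II-5 aff ·: ee
E/III-1 un II-2×II-1: EE|Ee
E/III-2 un II-5×II-4: Ee
E/III-3 un II-5×II-4: Ee
⇒ E over [I-1,I-2,II-1,II-2,II-3,II-4,II-5,III-1,III-2,III-3]: 87 consistent
V/I-1 ? ·: VV|Vv|vv
V/I-2 ? ·: VV|Vv|vv
V/II-1 un I-1×I-2: VV|Vv
V/II-2 aff ·: vv
V/II-3 un I-1×I-2: VV|Vv
V/II-4 un I-1×I-2: VV|Vv
V/II-5 aff ·: vv
V/III-1 un II-2×II-1: Vv
V/III-2 ? II-5×II-4: Vv|vv
V/III-3 ? II-5×II-4: Vv|vv
⇒ V over [I-1,I-2,II-1,II-2,II-3,II-4,II-5,III-1,III-2,III-3]: 77 consistent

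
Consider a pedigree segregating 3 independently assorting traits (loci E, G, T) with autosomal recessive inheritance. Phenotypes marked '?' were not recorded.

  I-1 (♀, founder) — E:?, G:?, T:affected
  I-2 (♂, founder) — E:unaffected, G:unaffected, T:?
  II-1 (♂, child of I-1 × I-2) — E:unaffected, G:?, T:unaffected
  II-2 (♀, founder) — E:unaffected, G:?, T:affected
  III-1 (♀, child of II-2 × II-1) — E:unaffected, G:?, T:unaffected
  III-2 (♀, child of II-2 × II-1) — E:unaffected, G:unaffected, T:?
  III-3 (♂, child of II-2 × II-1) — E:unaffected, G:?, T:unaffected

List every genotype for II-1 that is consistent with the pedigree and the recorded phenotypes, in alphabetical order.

E/I-1 ? ·: EE|Ee|ee
E/I-2 un ·: EE|Ee
E/II-1 un I-1×I-2: EE|Ee
E/II-2 un ·: EE|Ee
E/III-1 un II-2×II-1: EE|Ee
E/III-2 un II-2×II-1: EE|Ee
E/III-3 un II-2×II-1: EE|Ee
⇒ E over [I-1,I-2,II-1,II-2,III-1,III-2,III-3]: 116 consistent
G/I-1 ? ·: GG|Gg|gg
G/I-2 un ·: GG|Gg
G/II-1 ? I-1×I-2: GG|Gg|gg
G/II-2 ? ·: GG|Gg|gg
G/III-1 ? II-2×II-1: GG|Gg|gg
G/III-2 un II-2×II-1: GG|Gg
G/III-3 ? II-2×II-1: GG|Gg|gg
⇒ G over [I-1,I-2,II-1,II-2,III-1,III-2,III-3]: 200 consistent
T/I-1 aff ·: tt
T/I-2 ? ·: TT|Tt
T/II-1 un I-1×I-2: Tt
T/II-2 aff ·: tt
T/III-1 un II-2×II-1: Tt
T/III-2 ? II-2×II-1: Tt|tt
T/III-3 un II-2×II-1: Tt
⇒ T over [I-1,I-2,II-1,II-2,III-1,III-2,III-3]: 4 consistent

II-1 ∈ {EE GG Tt, EE Gg Tt, EE gg Tt, Ee GG Tt, Ee Gg Tt, Ee gg Tt}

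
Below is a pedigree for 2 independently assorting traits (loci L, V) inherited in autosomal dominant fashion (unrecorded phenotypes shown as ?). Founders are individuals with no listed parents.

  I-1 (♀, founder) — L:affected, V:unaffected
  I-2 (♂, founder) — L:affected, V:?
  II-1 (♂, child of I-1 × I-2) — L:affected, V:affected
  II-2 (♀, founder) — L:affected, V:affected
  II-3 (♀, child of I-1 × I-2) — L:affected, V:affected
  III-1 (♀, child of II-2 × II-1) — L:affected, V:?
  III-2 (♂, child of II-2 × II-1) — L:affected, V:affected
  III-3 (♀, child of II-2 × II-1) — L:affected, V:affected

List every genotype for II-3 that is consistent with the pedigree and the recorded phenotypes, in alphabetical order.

L/I-1 aff ·: Ll|LL
L/I-2 aff ·: Ll|LL
L/II-1 aff I-1×I-2: Ll|LL
L/II-2 aff ·: Ll|LL
L/II-3 aff I-1×I-2: Ll|LL
L/III-1 aff II-2×II-1: Ll|LL
L/III-2 aff II-2×II-1: Ll|LL
L/III-3 aff II-2×II-1: Ll|LL
⇒ L over [I-1,I-2,II-1,II-2,II-3,III-1,III-2,III-3]: 159 consistent
V/I-1 un ·: vv
V/I-2 ? ·: Vv|VV
V/II-1 aff I-1×I-2: Vv
V/II-2 aff ·: Vv|VV
V/II-3 aff I-1×I-2: Vv
V/III-1 ? II-2×II-1: vv|Vv|VV
V/III-2 aff II-2×II-1: Vv|VV
V/III-3 aff II-2×II-1: Vv|VV
⇒ V over [I-1,I-2,II-1,II-2,II-3,III-1,III-2,III-3]: 40 consistent

II-3 ∈ {LL Vv, Ll Vv}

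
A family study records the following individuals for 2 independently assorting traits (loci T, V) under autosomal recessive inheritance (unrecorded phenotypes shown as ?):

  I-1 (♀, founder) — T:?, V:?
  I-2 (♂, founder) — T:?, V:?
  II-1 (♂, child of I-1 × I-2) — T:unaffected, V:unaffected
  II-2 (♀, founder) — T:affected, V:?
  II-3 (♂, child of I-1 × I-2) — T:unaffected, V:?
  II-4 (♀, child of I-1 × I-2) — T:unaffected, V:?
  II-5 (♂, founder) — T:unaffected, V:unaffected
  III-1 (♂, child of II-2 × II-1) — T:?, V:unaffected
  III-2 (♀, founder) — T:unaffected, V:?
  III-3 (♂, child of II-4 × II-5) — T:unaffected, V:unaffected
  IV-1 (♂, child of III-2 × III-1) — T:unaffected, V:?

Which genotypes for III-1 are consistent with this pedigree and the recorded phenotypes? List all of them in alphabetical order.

T/I-1 ? ·: TT|Tt|tt
T/I-2 ? ·: TT|Tt|tt
T/II-1 un I-1×I-2: TT|Tt
T/II-2 aff ·: tt
T/II-3 un I-1×I-2: TT|Tt
T/II-4 un I-1×I-2: TT|Tt
T/II-5 un ·: TT|Tt
T/III-1 ? II-2×II-1: Tt|tt
T/III-2 un ·: TT|Tt
T/III-3 un II-4×II-5: TT|Tt
T/IV-1 un III-2×III-1: TT|Tt
⇒ T over [I-1,I-2,II-1,II-2,II-3,II-4,II-5,III-1,III-2,III-3,IV-1]: 528 consistent
V/I-1 ? ·: VV|Vv|vv
V/I-2 ? ·: VV|Vv|vv
V/II-1 un I-1×I-2: VV|Vv
V/II-2 ? ·: VV|Vv|vv
V/II-3 ? I-1×I-2: VV|Vv|vv
V/II-4 ? I-1×I-2: VV|Vv|vv
V/II-5 un ·: VV|Vv
V/III-1 un II-2×II-1: VV|Vv
V/III-2 ? ·: VV|Vv|vv
V/III-3 un II-4×II-5: VV|Vv
V/IV-1 ? III-2×III-1: VV|Vv|vv
⇒ V over [I-1,I-2,II-1,II-2,II-3,II-4,II-5,III-1,III-2,III-3,IV-1]: 3799 consistent

III-1 ∈ {Tt VV, Tt Vv, tt VV, tt Vv}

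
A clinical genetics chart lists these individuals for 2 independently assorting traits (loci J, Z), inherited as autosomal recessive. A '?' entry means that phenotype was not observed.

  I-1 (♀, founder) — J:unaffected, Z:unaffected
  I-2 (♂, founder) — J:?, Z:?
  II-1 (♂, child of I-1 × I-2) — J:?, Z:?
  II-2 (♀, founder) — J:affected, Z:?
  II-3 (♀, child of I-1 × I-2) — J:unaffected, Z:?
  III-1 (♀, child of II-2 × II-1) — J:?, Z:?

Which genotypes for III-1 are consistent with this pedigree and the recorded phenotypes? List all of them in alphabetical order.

J/I-1 un ·: JJ|Jj
J/I-2 ? ·: JJ|Jj|jj
J/II-1 ? I-1×I-2: JJ|Jj|jj
J/II-2 aff ·: jj
J/II-3 un I-1×I-2: JJ|Jj
J/III-1 ? II-2×II-1: Jj|jj
⇒ J over [I-1,I-2,II-1,II-2,II-3,III-1]: 26 consistent
Z/I-1 un ·: ZZ|Zz
Z/I-2 ? ·: ZZ|Zz|zz
Z/II-1 ? I-1×I-2: ZZ|Zz|zz
Z/II-2 ? ·: ZZ|Zz|zz
Z/II-3 ? I-1×I-2: ZZ|Zz|zz
Z/III-1 ? II-2×II-1: ZZ|Zz|zz
⇒ Z over [I-1,I-2,II-1,II-2,II-3,III-1]: 122 consistent

III-1 ∈ {Jj ZZ, Jj Zz, Jj zz, jj ZZ, jj Zz, jj zz}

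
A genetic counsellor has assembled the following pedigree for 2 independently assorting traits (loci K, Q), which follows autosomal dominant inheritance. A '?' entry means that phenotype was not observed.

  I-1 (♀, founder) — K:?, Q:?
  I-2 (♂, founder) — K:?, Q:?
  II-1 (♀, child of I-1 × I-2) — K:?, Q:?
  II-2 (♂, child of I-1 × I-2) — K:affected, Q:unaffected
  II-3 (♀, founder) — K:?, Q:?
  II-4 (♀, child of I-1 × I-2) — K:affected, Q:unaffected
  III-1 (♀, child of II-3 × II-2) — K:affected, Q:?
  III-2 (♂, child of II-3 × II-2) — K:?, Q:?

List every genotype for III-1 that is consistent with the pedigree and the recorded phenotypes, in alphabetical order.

III-1 ∈ {KK Qq, KK qq, Kk Qq, Kk qq}

K/I-1 ? ·: kk|Kk|KK
K/I-2 ? ·: kk|Kk|KK
K/II-1 ? I-1×I-2: kk|Kk|KK
K/II-2 aff I-1×I-2: Kk|KK
K/II-3 ? ·: kk|Kk|KK
K/II-4 aff I-1×I-2: Kk|KK
K/III-1 aff II-3×II-2: Kk|KK
K/III-2 ? II-3×II-2: kk|Kk|KK
⇒ K over [I-1,I-2,II-1,II-2,II-3,II-4,III-1,III-2]: 330 consistent
Q/I-1 ? ·: qq|Qq
Q/I-2 ? ·: qq|Qq
Q/II-1 ? I-1×I-2: qq|Qq|QQ
Q/II-2 un I-1×I-2: qq
Q/II-3 ? ·: qq|Qq|QQ
Q/II-4 un I-1×I-2: qq
Q/III-1 ? II-3×II-2: qq|Qq
Q/III-2 ? II-3×II-2: qq|Qq
⇒ Q over [I-1,I-2,II-1,II-2,II-3,II-4,III-1,III-2]: 48 consistent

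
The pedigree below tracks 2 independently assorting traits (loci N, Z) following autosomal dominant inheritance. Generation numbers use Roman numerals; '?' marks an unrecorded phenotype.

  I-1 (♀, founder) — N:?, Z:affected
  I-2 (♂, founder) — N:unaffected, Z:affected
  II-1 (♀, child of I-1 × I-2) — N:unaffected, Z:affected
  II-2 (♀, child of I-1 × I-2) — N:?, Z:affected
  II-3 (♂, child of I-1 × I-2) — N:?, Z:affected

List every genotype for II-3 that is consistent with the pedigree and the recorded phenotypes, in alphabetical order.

II-3 ∈ {Nn ZZ, Nn Zz, nn ZZ, nn Zz}

N/I-1 ? ·: nn|Nn
N/I-2 un ·: nn
N/II-1 un I-1×I-2: nn
N/II-2 ? I-1×I-2: nn|Nn
N/II-3 ? I-1×I-2: nn|Nn
⇒ N over [I-1,I-2,II-1,II-2,II-3]: 5 consistent
Z/I-1 aff ·: Zz|ZZ
Z/I-2 aff ·: Zz|ZZ
Z/II-1 aff I-1×I-2: Zz|ZZ
Z/II-2 aff I-1×I-2: Zz|ZZ
Z/II-3 aff I-1×I-2: Zz|ZZ
⇒ Z over [I-1,I-2,II-1,II-2,II-3]: 25 consistent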